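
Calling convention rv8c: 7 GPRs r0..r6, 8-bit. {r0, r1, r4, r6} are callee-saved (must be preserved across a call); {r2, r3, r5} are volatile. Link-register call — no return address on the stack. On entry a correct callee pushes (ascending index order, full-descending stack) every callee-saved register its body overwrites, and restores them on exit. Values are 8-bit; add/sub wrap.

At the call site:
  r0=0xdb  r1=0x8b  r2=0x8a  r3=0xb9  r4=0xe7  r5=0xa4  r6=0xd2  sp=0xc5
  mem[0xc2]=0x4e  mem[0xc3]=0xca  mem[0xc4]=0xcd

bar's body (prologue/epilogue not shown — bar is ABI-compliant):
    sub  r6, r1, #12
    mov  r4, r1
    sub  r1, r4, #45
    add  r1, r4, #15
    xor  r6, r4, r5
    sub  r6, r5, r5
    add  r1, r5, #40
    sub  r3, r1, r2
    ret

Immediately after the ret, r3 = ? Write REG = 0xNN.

REG = 0x42

prologue: push r1 -> mem[0xc4]=0x8b, sp=0xc4
prologue: push r4 -> mem[0xc3]=0xe7, sp=0xc3
prologue: push r6 -> mem[0xc2]=0xd2, sp=0xc2
body[0] sub  r6, r1, #12 -> r6=0x7f
body[1] mov  r4, r1 -> r4=0x8b
body[2] sub  r1, r4, #45 -> r1=0x5e
body[3] add  r1, r4, #15 -> r1=0x9a
body[4] xor  r6, r4, r5 -> r6=0x2f
body[5] sub  r6, r5, r5 -> r6=0x00
body[6] add  r1, r5, #40 -> r1=0xcc
body[7] sub  r3, r1, r2 -> r3=0x42
epilogue: pop r6=0xd2, sp=0xc3
epilogue: pop r4=0xe7, sp=0xc4
epilogue: pop r1=0x8b, sp=0xc5
r3 is caller-saved -> body value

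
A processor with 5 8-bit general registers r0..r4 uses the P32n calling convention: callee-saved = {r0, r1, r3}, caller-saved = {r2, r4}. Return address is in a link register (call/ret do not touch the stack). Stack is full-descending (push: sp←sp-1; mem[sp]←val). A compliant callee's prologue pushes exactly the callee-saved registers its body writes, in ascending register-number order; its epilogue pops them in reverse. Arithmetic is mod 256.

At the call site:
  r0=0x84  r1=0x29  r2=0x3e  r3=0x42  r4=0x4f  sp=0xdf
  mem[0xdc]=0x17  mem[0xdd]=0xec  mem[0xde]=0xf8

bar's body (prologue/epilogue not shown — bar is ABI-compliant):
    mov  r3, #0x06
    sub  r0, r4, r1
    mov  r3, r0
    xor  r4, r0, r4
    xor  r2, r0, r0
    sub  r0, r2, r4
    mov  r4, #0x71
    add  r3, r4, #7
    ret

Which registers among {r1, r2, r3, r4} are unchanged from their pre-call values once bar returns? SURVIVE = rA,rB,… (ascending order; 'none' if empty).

prologue: push r0 -> mem[0xde]=0x84, sp=0xde
prologue: push r3 -> mem[0xdd]=0x42, sp=0xdd
body[0] mov  r3, #0x06 -> r3=0x06
body[1] sub  r0, r4, r1 -> r0=0x26
body[2] mov  r3, r0 -> r3=0x26
body[3] xor  r4, r0, r4 -> r4=0x69
body[4] xor  r2, r0, r0 -> r2=0x00
body[5] sub  r0, r2, r4 -> r0=0x97
body[6] mov  r4, #0x71 -> r4=0x71
body[7] add  r3, r4, #7 -> r3=0x78
epilogue: pop r3=0x42, sp=0xde
epilogue: pop r0=0x84, sp=0xdf
r1: callee-saved, written=False
r2: caller-saved, written=True
r3: callee-saved, written=True
r4: caller-saved, written=True

SURVIVE = r1,r3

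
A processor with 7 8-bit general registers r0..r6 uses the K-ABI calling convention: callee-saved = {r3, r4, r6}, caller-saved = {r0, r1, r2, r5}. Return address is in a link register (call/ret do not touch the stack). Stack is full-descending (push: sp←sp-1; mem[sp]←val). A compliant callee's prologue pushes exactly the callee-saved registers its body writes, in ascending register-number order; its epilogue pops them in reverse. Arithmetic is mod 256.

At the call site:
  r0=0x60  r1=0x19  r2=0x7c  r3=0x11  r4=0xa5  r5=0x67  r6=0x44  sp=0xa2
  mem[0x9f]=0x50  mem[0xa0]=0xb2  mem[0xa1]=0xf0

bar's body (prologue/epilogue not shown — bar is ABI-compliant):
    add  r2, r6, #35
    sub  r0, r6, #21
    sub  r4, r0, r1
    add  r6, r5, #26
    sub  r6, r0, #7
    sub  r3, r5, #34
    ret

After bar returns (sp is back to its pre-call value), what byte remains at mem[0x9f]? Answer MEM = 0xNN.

prologue: push r3 -> mem[0xa1]=0x11, sp=0xa1
prologue: push r4 -> mem[0xa0]=0xa5, sp=0xa0
prologue: push r6 -> mem[0x9f]=0x44, sp=0x9f
body[0] add  r2, r6, #35 -> r2=0x67
body[1] sub  r0, r6, #21 -> r0=0x2f
body[2] sub  r4, r0, r1 -> r4=0x16
body[3] add  r6, r5, #26 -> r6=0x81
body[4] sub  r6, r0, #7 -> r6=0x28
body[5] sub  r3, r5, #34 -> r3=0x45
epilogue: pop r6=0x44, sp=0xa0
epilogue: pop r4=0xa5, sp=0xa1
epilogue: pop r3=0x11, sp=0xa2
prologue pushed ['r3', 'r4', 'r6'] at ['0xa1', '0xa0', '0x9f']

MEM = 0x44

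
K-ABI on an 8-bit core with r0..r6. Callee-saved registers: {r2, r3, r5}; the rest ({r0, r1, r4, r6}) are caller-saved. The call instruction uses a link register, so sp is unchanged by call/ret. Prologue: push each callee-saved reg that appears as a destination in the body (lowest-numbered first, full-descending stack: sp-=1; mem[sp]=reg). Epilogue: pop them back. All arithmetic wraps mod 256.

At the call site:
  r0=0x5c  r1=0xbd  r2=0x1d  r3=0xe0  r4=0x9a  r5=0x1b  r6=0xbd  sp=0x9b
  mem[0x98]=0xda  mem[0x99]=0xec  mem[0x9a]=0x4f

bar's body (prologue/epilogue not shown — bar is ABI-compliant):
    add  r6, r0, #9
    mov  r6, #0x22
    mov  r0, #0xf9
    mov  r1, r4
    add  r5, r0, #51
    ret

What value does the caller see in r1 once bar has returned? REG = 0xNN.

prologue: push r5 → mem[0x9a]=0x1b, sp=0x9a
body[0] add  r6, r0, #9 → r6=0x65
body[1] mov  r6, #0x22 → r6=0x22
body[2] mov  r0, #0xf9 → r0=0xf9
body[3] mov  r1, r4 → r1=0x9a
body[4] add  r5, r0, #51 → r5=0x2c
epilogue: pop r5=0x1b, sp=0x9b
r1 is caller-saved → body value

REG = 0x9a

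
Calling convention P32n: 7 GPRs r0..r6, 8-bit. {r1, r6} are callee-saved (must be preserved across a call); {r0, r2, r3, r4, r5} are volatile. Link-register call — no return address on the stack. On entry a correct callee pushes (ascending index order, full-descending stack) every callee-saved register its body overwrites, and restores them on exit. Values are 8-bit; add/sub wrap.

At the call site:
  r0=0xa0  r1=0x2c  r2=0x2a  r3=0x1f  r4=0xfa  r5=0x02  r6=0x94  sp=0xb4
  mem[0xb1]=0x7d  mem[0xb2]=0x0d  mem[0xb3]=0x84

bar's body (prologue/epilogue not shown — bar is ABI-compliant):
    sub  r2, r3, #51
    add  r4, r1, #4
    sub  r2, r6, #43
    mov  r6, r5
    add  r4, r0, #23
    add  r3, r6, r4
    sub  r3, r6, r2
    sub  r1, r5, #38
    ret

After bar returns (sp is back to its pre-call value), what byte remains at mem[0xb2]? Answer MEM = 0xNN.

MEM = 0x94

prologue: push r1 -> mem[0xb3]=0x2c, sp=0xb3
prologue: push r6 -> mem[0xb2]=0x94, sp=0xb2
body[0] sub  r2, r3, #51 -> r2=0xec
body[1] add  r4, r1, #4 -> r4=0x30
body[2] sub  r2, r6, #43 -> r2=0x69
body[3] mov  r6, r5 -> r6=0x02
body[4] add  r4, r0, #23 -> r4=0xb7
body[5] add  r3, r6, r4 -> r3=0xb9
body[6] sub  r3, r6, r2 -> r3=0x99
body[7] sub  r1, r5, #38 -> r1=0xdc
epilogue: pop r6=0x94, sp=0xb3
epilogue: pop r1=0x2c, sp=0xb4
prologue pushed ['r1', 'r6'] at ['0xb3', '0xb2']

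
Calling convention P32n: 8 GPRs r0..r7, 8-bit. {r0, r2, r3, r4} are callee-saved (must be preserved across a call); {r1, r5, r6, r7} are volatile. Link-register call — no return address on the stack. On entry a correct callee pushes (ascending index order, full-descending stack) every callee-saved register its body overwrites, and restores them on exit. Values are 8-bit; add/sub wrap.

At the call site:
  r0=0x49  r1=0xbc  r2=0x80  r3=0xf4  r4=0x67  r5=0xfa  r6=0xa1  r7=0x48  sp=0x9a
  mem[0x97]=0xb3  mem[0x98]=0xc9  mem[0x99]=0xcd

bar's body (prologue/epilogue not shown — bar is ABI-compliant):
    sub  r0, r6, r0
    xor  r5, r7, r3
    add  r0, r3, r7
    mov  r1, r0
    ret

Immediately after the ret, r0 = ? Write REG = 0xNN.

REG = 0x49

prologue: push r0 -> mem[0x99]=0x49, sp=0x99
body[0] sub  r0, r6, r0 -> r0=0x58
body[1] xor  r5, r7, r3 -> r5=0xbc
body[2] add  r0, r3, r7 -> r0=0x3c
body[3] mov  r1, r0 -> r1=0x3c
epilogue: pop r0=0x49, sp=0x9a
r0 is callee-saved -> restored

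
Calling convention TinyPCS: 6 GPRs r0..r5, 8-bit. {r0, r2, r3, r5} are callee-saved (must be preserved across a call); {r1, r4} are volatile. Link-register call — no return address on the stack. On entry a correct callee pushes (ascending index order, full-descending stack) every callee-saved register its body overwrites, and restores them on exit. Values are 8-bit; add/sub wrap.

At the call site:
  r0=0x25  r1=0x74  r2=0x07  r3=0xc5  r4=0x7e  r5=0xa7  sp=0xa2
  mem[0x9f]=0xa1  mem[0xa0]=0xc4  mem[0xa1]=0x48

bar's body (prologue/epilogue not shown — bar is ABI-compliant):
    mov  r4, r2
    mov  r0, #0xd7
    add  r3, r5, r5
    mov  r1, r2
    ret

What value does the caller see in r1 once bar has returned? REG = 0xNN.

REG = 0x07

prologue: push r0 → mem[0xa1]=0x25, sp=0xa1
prologue: push r3 → mem[0xa0]=0xc5, sp=0xa0
body[0] mov  r4, r2 → r4=0x07
body[1] mov  r0, #0xd7 → r0=0xd7
body[2] add  r3, r5, r5 → r3=0x4e
body[3] mov  r1, r2 → r1=0x07
epilogue: pop r3=0xc5, sp=0xa1
epilogue: pop r0=0x25, sp=0xa2
r1 is caller-saved → body value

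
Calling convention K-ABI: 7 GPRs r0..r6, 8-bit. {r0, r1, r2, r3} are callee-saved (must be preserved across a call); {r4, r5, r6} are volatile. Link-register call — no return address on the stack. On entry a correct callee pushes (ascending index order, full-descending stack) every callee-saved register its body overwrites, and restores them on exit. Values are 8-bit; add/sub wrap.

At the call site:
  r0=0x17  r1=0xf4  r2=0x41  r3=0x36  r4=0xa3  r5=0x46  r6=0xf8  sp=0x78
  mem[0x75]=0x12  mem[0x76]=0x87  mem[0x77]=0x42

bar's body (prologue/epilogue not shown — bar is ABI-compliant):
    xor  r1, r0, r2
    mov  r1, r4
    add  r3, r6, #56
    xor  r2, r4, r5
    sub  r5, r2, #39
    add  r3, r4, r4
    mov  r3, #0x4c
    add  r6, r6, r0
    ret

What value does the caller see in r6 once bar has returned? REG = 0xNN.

prologue: push r1 -> mem[0x77]=0xf4, sp=0x77
prologue: push r2 -> mem[0x76]=0x41, sp=0x76
prologue: push r3 -> mem[0x75]=0x36, sp=0x75
body[0] xor  r1, r0, r2 -> r1=0x56
body[1] mov  r1, r4 -> r1=0xa3
body[2] add  r3, r6, #56 -> r3=0x30
body[3] xor  r2, r4, r5 -> r2=0xe5
body[4] sub  r5, r2, #39 -> r5=0xbe
body[5] add  r3, r4, r4 -> r3=0x46
body[6] mov  r3, #0x4c -> r3=0x4c
body[7] add  r6, r6, r0 -> r6=0x0f
epilogue: pop r3=0x36, sp=0x76
epilogue: pop r2=0x41, sp=0x77
epilogue: pop r1=0xf4, sp=0x78
r6 is caller-saved -> body value

REG = 0x0f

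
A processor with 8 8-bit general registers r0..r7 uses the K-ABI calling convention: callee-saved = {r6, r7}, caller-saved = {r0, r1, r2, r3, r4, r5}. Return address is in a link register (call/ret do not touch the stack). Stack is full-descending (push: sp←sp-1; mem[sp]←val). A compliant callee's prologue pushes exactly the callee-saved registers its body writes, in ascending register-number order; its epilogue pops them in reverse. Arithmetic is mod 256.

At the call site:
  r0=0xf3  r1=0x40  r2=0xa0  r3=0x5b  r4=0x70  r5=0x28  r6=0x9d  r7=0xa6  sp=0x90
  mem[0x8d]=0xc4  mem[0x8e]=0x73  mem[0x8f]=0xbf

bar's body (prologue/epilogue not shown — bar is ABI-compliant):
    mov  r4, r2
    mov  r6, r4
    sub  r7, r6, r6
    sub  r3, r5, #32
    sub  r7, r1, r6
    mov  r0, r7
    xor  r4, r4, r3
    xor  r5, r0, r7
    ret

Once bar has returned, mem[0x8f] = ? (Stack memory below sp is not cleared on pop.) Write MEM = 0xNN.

prologue: push r6 -> mem[0x8f]=0x9d, sp=0x8f
prologue: push r7 -> mem[0x8e]=0xa6, sp=0x8e
body[0] mov  r4, r2 -> r4=0xa0
body[1] mov  r6, r4 -> r6=0xa0
body[2] sub  r7, r6, r6 -> r7=0x00
body[3] sub  r3, r5, #32 -> r3=0x08
body[4] sub  r7, r1, r6 -> r7=0xa0
body[5] mov  r0, r7 -> r0=0xa0
body[6] xor  r4, r4, r3 -> r4=0xa8
body[7] xor  r5, r0, r7 -> r5=0x00
epilogue: pop r7=0xa6, sp=0x8f
epilogue: pop r6=0x9d, sp=0x90
prologue pushed ['r6', 'r7'] at ['0x8f', '0x8e']

MEM = 0x9d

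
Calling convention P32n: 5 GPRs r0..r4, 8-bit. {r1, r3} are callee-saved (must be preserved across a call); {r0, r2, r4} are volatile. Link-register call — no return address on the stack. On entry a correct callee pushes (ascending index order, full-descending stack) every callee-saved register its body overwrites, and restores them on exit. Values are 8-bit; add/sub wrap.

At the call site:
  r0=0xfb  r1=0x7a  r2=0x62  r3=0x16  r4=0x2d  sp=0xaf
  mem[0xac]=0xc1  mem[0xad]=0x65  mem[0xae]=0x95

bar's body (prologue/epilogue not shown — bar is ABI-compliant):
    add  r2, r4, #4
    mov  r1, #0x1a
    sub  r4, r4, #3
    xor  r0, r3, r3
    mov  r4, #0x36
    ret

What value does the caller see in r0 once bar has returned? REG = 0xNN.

prologue: push r1 → mem[0xae]=0x7a, sp=0xae
body[0] add  r2, r4, #4 → r2=0x31
body[1] mov  r1, #0x1a → r1=0x1a
body[2] sub  r4, r4, #3 → r4=0x2a
body[3] xor  r0, r3, r3 → r0=0x00
body[4] mov  r4, #0x36 → r4=0x36
epilogue: pop r1=0x7a, sp=0xaf
r0 is caller-saved → body value

REG = 0x00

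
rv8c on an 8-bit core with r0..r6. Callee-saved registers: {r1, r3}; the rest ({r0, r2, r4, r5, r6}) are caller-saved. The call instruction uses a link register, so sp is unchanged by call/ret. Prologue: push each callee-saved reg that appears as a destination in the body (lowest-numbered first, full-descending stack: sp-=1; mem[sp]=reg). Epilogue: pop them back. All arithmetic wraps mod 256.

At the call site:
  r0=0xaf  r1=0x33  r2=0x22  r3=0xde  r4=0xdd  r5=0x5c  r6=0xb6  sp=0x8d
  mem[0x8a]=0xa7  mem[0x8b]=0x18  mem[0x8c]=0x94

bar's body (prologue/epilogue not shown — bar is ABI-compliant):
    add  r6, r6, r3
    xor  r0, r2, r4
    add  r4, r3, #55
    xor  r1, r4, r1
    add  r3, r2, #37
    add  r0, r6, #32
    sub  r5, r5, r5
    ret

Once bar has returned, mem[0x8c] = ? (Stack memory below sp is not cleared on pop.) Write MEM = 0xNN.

prologue: push r1 -> mem[0x8c]=0x33, sp=0x8c
prologue: push r3 -> mem[0x8b]=0xde, sp=0x8b
body[0] add  r6, r6, r3 -> r6=0x94
body[1] xor  r0, r2, r4 -> r0=0xff
body[2] add  r4, r3, #55 -> r4=0x15
body[3] xor  r1, r4, r1 -> r1=0x26
body[4] add  r3, r2, #37 -> r3=0x47
body[5] add  r0, r6, #32 -> r0=0xb4
body[6] sub  r5, r5, r5 -> r5=0x00
epilogue: pop r3=0xde, sp=0x8c
epilogue: pop r1=0x33, sp=0x8d
prologue pushed ['r1', 'r3'] at ['0x8c', '0x8b']

MEM = 0x33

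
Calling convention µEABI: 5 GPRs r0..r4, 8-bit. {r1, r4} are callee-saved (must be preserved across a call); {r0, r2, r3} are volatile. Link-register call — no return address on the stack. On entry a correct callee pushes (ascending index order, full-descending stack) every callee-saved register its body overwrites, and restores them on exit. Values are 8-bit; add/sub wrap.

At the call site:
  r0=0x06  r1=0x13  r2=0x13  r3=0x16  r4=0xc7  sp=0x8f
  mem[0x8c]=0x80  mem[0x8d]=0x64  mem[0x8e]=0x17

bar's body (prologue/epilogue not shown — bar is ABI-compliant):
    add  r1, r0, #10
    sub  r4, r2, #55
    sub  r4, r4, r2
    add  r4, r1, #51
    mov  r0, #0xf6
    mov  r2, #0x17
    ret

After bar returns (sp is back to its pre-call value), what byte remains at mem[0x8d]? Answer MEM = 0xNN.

MEM = 0xc7

prologue: push r1 -> mem[0x8e]=0x13, sp=0x8e
prologue: push r4 -> mem[0x8d]=0xc7, sp=0x8d
body[0] add  r1, r0, #10 -> r1=0x10
body[1] sub  r4, r2, #55 -> r4=0xdc
body[2] sub  r4, r4, r2 -> r4=0xc9
body[3] add  r4, r1, #51 -> r4=0x43
body[4] mov  r0, #0xf6 -> r0=0xf6
body[5] mov  r2, #0x17 -> r2=0x17
epilogue: pop r4=0xc7, sp=0x8e
epilogue: pop r1=0x13, sp=0x8f
prologue pushed ['r1', 'r4'] at ['0x8e', '0x8d']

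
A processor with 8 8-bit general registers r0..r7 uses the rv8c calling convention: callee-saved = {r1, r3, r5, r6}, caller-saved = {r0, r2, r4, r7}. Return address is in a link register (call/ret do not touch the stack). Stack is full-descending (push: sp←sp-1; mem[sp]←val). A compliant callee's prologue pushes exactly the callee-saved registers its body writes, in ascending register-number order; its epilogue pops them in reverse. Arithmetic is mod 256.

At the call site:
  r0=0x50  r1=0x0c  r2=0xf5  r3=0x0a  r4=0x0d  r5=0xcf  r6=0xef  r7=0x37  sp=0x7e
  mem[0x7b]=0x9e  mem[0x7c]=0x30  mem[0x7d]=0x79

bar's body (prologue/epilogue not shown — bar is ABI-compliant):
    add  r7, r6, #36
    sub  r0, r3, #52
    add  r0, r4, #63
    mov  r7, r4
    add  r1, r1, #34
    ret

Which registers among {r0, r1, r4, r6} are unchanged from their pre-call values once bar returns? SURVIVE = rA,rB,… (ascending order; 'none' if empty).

prologue: push r1 -> mem[0x7d]=0x0c, sp=0x7d
body[0] add  r7, r6, #36 -> r7=0x13
body[1] sub  r0, r3, #52 -> r0=0xd6
body[2] add  r0, r4, #63 -> r0=0x4c
body[3] mov  r7, r4 -> r7=0x0d
body[4] add  r1, r1, #34 -> r1=0x2e
epilogue: pop r1=0x0c, sp=0x7e
r0: caller-saved, written=True
r1: callee-saved, written=True
r4: caller-saved, written=False
r6: callee-saved, written=False

SURVIVE = r1,r4,r6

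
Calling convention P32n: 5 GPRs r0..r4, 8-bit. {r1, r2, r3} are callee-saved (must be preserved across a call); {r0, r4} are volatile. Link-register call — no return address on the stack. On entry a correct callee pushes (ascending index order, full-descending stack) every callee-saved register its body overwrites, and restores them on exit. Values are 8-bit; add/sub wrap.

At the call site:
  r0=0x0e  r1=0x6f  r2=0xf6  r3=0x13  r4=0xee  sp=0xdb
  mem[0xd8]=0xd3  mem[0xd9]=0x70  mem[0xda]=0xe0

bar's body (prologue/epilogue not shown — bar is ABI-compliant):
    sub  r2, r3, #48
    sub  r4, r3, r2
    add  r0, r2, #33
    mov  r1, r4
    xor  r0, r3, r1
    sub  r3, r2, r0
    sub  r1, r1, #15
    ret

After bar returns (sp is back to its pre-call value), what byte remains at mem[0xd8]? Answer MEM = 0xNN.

MEM = 0x13

prologue: push r1 -> mem[0xda]=0x6f, sp=0xda
prologue: push r2 -> mem[0xd9]=0xf6, sp=0xd9
prologue: push r3 -> mem[0xd8]=0x13, sp=0xd8
body[0] sub  r2, r3, #48 -> r2=0xe3
body[1] sub  r4, r3, r2 -> r4=0x30
body[2] add  r0, r2, #33 -> r0=0x04
body[3] mov  r1, r4 -> r1=0x30
body[4] xor  r0, r3, r1 -> r0=0x23
body[5] sub  r3, r2, r0 -> r3=0xc0
body[6] sub  r1, r1, #15 -> r1=0x21
epilogue: pop r3=0x13, sp=0xd9
epilogue: pop r2=0xf6, sp=0xda
epilogue: pop r1=0x6f, sp=0xdb
prologue pushed ['r1', 'r2', 'r3'] at ['0xda', '0xd9', '0xd8']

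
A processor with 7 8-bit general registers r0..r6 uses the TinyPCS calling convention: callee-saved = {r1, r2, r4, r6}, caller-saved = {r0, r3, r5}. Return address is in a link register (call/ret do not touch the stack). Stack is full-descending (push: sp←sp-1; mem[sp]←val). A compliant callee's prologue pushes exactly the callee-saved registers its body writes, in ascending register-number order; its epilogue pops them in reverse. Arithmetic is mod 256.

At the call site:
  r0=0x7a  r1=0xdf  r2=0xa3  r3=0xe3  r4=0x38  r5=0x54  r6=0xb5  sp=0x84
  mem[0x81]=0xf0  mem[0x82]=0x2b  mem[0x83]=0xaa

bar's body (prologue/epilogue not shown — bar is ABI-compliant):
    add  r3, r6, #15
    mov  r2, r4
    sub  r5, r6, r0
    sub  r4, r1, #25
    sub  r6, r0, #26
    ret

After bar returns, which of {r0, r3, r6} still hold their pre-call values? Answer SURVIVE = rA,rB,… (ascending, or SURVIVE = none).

prologue: push r2 → mem[0x83]=0xa3, sp=0x83
prologue: push r4 → mem[0x82]=0x38, sp=0x82
prologue: push r6 → mem[0x81]=0xb5, sp=0x81
body[0] add  r3, r6, #15 → r3=0xc4
body[1] mov  r2, r4 → r2=0x38
body[2] sub  r5, r6, r0 → r5=0x3b
body[3] sub  r4, r1, #25 → r4=0xc6
body[4] sub  r6, r0, #26 → r6=0x60
epilogue: pop r6=0xb5, sp=0x82
epilogue: pop r4=0x38, sp=0x83
epilogue: pop r2=0xa3, sp=0x84
r0: caller-saved, written=False
r3: caller-saved, written=True
r6: callee-saved, written=True

SURVIVE = r0,r6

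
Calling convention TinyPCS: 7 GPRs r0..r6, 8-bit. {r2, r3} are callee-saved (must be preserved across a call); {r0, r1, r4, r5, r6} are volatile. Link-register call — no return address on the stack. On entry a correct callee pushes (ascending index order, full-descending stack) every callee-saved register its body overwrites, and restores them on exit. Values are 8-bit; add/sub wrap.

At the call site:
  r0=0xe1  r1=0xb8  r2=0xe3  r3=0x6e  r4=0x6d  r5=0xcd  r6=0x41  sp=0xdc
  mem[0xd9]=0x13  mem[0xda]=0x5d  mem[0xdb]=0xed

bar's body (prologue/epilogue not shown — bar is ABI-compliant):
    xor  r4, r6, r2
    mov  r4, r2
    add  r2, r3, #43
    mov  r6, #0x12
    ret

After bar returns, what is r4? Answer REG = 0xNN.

REG = 0xe3

prologue: push r2 → mem[0xdb]=0xe3, sp=0xdb
body[0] xor  r4, r6, r2 → r4=0xa2
body[1] mov  r4, r2 → r4=0xe3
body[2] add  r2, r3, #43 → r2=0x99
body[3] mov  r6, #0x12 → r6=0x12
epilogue: pop r2=0xe3, sp=0xdc
r4 is caller-saved → body value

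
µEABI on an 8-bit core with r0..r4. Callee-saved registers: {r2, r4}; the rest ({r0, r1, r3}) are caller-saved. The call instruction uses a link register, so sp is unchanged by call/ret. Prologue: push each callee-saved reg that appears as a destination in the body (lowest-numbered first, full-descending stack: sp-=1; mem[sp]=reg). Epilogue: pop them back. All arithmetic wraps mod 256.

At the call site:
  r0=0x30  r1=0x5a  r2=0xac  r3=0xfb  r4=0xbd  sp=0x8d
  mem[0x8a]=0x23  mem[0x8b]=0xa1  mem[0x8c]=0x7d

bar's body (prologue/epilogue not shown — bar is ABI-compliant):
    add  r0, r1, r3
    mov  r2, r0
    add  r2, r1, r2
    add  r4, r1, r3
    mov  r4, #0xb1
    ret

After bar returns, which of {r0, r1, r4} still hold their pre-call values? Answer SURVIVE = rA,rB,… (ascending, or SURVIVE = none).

SURVIVE = r1,r4

prologue: push r2 -> mem[0x8c]=0xac, sp=0x8c
prologue: push r4 -> mem[0x8b]=0xbd, sp=0x8b
body[0] add  r0, r1, r3 -> r0=0x55
body[1] mov  r2, r0 -> r2=0x55
body[2] add  r2, r1, r2 -> r2=0xaf
body[3] add  r4, r1, r3 -> r4=0x55
body[4] mov  r4, #0xb1 -> r4=0xb1
epilogue: pop r4=0xbd, sp=0x8c
epilogue: pop r2=0xac, sp=0x8d
r0: caller-saved, written=True
r1: caller-saved, written=False
r4: callee-saved, written=True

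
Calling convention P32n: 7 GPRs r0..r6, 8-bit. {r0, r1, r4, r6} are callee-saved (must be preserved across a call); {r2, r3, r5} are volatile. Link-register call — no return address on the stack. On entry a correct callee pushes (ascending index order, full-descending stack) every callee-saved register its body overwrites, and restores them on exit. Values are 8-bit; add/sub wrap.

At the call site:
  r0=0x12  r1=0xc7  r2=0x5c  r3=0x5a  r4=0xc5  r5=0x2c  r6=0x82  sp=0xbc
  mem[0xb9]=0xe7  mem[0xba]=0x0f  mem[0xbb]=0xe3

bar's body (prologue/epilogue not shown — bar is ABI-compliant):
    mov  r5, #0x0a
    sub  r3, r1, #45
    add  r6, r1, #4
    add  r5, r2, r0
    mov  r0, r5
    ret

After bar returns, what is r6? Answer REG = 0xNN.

REG = 0x82

prologue: push r0 -> mem[0xbb]=0x12, sp=0xbb
prologue: push r6 -> mem[0xba]=0x82, sp=0xba
body[0] mov  r5, #0x0a -> r5=0x0a
body[1] sub  r3, r1, #45 -> r3=0x9a
body[2] add  r6, r1, #4 -> r6=0xcb
body[3] add  r5, r2, r0 -> r5=0x6e
body[4] mov  r0, r5 -> r0=0x6e
epilogue: pop r6=0x82, sp=0xbb
epilogue: pop r0=0x12, sp=0xbc
r6 is callee-saved -> restored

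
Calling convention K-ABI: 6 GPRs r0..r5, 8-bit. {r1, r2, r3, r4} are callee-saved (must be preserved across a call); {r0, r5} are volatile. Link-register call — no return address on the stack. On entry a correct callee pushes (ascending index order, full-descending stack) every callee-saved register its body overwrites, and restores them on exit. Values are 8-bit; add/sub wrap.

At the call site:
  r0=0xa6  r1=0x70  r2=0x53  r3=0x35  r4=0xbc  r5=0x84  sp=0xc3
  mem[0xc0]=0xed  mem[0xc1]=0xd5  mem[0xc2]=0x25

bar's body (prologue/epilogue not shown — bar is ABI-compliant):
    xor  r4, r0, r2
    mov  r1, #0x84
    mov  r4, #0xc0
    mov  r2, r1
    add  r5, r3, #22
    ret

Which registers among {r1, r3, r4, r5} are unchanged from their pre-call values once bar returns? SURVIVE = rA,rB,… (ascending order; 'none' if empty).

prologue: push r1 → mem[0xc2]=0x70, sp=0xc2
prologue: push r2 → mem[0xc1]=0x53, sp=0xc1
prologue: push r4 → mem[0xc0]=0xbc, sp=0xc0
body[0] xor  r4, r0, r2 → r4=0xf5
body[1] mov  r1, #0x84 → r1=0x84
body[2] mov  r4, #0xc0 → r4=0xc0
body[3] mov  r2, r1 → r2=0x84
body[4] add  r5, r3, #22 → r5=0x4b
epilogue: pop r4=0xbc, sp=0xc1
epilogue: pop r2=0x53, sp=0xc2
epilogue: pop r1=0x70, sp=0xc3
r1: callee-saved, written=True
r3: callee-saved, written=False
r4: callee-saved, written=True
r5: caller-saved, written=True

SURVIVE = r1,r3,r4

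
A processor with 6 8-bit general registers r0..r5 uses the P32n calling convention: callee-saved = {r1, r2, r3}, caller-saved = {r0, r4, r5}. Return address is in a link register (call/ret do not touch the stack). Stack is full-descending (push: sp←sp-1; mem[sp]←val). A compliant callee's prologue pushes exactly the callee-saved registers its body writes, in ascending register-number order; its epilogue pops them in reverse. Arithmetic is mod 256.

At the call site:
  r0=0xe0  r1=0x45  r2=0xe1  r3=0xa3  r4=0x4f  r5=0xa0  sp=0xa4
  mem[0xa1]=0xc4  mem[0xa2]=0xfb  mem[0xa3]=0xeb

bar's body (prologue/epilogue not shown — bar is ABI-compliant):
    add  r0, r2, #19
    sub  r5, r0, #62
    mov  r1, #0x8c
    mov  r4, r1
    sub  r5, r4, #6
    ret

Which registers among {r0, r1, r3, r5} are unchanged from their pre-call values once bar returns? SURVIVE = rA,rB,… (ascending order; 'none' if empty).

prologue: push r1 -> mem[0xa3]=0x45, sp=0xa3
body[0] add  r0, r2, #19 -> r0=0xf4
body[1] sub  r5, r0, #62 -> r5=0xb6
body[2] mov  r1, #0x8c -> r1=0x8c
body[3] mov  r4, r1 -> r4=0x8c
body[4] sub  r5, r4, #6 -> r5=0x86
epilogue: pop r1=0x45, sp=0xa4
r0: caller-saved, written=True
r1: callee-saved, written=True
r3: callee-saved, written=False
r5: caller-saved, written=True

SURVIVE = r1,r3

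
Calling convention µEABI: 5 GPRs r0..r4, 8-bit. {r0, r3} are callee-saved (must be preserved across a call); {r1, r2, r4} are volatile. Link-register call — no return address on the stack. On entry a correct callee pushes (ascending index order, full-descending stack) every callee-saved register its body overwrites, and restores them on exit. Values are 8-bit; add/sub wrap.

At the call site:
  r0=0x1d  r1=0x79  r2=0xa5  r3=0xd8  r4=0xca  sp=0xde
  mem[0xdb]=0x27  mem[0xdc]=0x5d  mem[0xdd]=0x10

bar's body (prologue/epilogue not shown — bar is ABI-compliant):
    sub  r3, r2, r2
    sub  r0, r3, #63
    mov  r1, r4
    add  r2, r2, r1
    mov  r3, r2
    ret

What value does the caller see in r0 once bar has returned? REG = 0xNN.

prologue: push r0 → mem[0xdd]=0x1d, sp=0xdd
prologue: push r3 → mem[0xdc]=0xd8, sp=0xdc
body[0] sub  r3, r2, r2 → r3=0x00
body[1] sub  r0, r3, #63 → r0=0xc1
body[2] mov  r1, r4 → r1=0xca
body[3] add  r2, r2, r1 → r2=0x6f
body[4] mov  r3, r2 → r3=0x6f
epilogue: pop r3=0xd8, sp=0xdd
epilogue: pop r0=0x1d, sp=0xde
r0 is callee-saved → restored

REG = 0x1d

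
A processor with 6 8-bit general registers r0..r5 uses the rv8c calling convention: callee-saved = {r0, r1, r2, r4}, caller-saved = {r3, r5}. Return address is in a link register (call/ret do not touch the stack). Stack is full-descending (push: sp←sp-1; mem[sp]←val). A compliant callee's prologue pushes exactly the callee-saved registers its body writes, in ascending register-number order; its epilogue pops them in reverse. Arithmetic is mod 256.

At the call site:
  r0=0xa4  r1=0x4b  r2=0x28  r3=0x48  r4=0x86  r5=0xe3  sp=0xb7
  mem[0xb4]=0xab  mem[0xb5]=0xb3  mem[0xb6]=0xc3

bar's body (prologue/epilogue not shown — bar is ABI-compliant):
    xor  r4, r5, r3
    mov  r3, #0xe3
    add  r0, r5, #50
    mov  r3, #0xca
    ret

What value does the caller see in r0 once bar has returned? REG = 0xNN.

REG = 0xa4

prologue: push r0 → mem[0xb6]=0xa4, sp=0xb6
prologue: push r4 → mem[0xb5]=0x86, sp=0xb5
body[0] xor  r4, r5, r3 → r4=0xab
body[1] mov  r3, #0xe3 → r3=0xe3
body[2] add  r0, r5, #50 → r0=0x15
body[3] mov  r3, #0xca → r3=0xca
epilogue: pop r4=0x86, sp=0xb6
epilogue: pop r0=0xa4, sp=0xb7
r0 is callee-saved → restored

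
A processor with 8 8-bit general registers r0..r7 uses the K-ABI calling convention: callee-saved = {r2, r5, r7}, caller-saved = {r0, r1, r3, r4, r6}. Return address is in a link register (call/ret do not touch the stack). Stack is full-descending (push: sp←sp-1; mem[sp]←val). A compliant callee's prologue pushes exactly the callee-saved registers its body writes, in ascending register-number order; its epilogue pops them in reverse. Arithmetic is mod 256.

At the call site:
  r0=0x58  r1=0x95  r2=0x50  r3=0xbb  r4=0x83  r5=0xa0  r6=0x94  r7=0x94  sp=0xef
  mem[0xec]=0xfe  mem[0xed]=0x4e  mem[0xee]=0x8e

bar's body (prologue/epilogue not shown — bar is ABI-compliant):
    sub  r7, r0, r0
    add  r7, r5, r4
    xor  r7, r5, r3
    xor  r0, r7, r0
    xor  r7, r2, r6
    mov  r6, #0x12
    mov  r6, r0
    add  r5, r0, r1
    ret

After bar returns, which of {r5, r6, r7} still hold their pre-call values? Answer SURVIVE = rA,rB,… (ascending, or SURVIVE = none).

prologue: push r5 -> mem[0xee]=0xa0, sp=0xee
prologue: push r7 -> mem[0xed]=0x94, sp=0xed
body[0] sub  r7, r0, r0 -> r7=0x00
body[1] add  r7, r5, r4 -> r7=0x23
body[2] xor  r7, r5, r3 -> r7=0x1b
body[3] xor  r0, r7, r0 -> r0=0x43
body[4] xor  r7, r2, r6 -> r7=0xc4
body[5] mov  r6, #0x12 -> r6=0x12
body[6] mov  r6, r0 -> r6=0x43
body[7] add  r5, r0, r1 -> r5=0xd8
epilogue: pop r7=0x94, sp=0xee
epilogue: pop r5=0xa0, sp=0xef
r5: callee-saved, written=True
r6: caller-saved, written=True
r7: callee-saved, written=True

SURVIVE = r5,r7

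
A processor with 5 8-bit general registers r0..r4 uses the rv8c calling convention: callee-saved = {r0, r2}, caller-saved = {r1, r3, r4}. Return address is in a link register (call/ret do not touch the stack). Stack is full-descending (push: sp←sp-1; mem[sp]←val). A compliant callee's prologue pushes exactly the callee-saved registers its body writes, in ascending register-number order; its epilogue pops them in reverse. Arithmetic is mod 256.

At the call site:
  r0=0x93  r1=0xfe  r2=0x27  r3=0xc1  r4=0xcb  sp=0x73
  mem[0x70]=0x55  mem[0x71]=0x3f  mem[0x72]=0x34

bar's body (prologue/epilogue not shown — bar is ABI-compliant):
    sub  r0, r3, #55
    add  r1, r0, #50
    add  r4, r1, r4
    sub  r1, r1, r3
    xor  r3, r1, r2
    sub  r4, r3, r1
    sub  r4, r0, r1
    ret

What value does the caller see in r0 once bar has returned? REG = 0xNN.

REG = 0x93

prologue: push r0 → mem[0x72]=0x93, sp=0x72
body[0] sub  r0, r3, #55 → r0=0x8a
body[1] add  r1, r0, #50 → r1=0xbc
body[2] add  r4, r1, r4 → r4=0x87
body[3] sub  r1, r1, r3 → r1=0xfb
body[4] xor  r3, r1, r2 → r3=0xdc
body[5] sub  r4, r3, r1 → r4=0xe1
body[6] sub  r4, r0, r1 → r4=0x8f
epilogue: pop r0=0x93, sp=0x73
r0 is callee-saved → restored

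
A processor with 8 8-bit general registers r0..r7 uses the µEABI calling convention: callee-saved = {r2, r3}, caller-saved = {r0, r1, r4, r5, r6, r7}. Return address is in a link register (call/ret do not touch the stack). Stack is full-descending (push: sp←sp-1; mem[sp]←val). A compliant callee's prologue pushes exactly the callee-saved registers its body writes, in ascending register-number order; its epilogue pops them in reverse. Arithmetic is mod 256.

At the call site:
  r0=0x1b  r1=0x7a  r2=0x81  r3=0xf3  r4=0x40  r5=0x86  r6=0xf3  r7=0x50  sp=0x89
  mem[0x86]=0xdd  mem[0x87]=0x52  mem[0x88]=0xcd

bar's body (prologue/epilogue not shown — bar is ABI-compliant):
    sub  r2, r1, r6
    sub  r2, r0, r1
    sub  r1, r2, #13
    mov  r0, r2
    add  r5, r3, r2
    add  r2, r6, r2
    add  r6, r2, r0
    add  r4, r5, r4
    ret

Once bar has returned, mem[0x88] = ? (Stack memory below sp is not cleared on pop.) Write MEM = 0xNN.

prologue: push r2 -> mem[0x88]=0x81, sp=0x88
body[0] sub  r2, r1, r6 -> r2=0x87
body[1] sub  r2, r0, r1 -> r2=0xa1
body[2] sub  r1, r2, #13 -> r1=0x94
body[3] mov  r0, r2 -> r0=0xa1
body[4] add  r5, r3, r2 -> r5=0x94
body[5] add  r2, r6, r2 -> r2=0x94
body[6] add  r6, r2, r0 -> r6=0x35
body[7] add  r4, r5, r4 -> r4=0xd4
epilogue: pop r2=0x81, sp=0x89
prologue pushed ['r2'] at ['0x88']

MEM = 0x81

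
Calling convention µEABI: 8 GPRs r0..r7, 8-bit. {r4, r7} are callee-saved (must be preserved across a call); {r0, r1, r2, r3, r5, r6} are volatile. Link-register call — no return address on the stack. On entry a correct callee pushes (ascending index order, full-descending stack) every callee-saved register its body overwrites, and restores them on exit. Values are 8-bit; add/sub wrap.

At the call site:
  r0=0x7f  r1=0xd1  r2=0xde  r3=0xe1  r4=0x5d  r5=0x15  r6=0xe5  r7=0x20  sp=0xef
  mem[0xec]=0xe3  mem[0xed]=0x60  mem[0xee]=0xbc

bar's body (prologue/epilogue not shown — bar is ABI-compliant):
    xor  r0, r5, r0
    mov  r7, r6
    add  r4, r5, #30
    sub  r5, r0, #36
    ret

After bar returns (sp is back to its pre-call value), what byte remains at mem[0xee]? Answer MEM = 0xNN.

prologue: push r4 → mem[0xee]=0x5d, sp=0xee
prologue: push r7 → mem[0xed]=0x20, sp=0xed
body[0] xor  r0, r5, r0 → r0=0x6a
body[1] mov  r7, r6 → r7=0xe5
body[2] add  r4, r5, #30 → r4=0x33
body[3] sub  r5, r0, #36 → r5=0x46
epilogue: pop r7=0x20, sp=0xee
epilogue: pop r4=0x5d, sp=0xef
prologue pushed ['r4', 'r7'] at ['0xee', '0xed']

MEM = 0x5d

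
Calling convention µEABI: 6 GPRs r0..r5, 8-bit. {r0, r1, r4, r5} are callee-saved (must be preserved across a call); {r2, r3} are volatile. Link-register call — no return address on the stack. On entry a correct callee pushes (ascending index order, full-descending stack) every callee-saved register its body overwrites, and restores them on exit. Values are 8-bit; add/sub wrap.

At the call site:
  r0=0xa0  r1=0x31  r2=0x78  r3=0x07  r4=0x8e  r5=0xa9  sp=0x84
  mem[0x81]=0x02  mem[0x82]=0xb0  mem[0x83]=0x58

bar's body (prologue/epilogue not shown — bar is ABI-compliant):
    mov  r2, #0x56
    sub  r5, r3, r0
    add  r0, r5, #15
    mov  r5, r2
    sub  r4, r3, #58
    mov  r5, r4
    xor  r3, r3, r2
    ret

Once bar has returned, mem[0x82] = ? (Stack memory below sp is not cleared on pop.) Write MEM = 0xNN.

MEM = 0x8e

prologue: push r0 -> mem[0x83]=0xa0, sp=0x83
prologue: push r4 -> mem[0x82]=0x8e, sp=0x82
prologue: push r5 -> mem[0x81]=0xa9, sp=0x81
body[0] mov  r2, #0x56 -> r2=0x56
body[1] sub  r5, r3, r0 -> r5=0x67
body[2] add  r0, r5, #15 -> r0=0x76
body[3] mov  r5, r2 -> r5=0x56
body[4] sub  r4, r3, #58 -> r4=0xcd
body[5] mov  r5, r4 -> r5=0xcd
body[6] xor  r3, r3, r2 -> r3=0x51
epilogue: pop r5=0xa9, sp=0x82
epilogue: pop r4=0x8e, sp=0x83
epilogue: pop r0=0xa0, sp=0x84
prologue pushed ['r0', 'r4', 'r5'] at ['0x83', '0x82', '0x81']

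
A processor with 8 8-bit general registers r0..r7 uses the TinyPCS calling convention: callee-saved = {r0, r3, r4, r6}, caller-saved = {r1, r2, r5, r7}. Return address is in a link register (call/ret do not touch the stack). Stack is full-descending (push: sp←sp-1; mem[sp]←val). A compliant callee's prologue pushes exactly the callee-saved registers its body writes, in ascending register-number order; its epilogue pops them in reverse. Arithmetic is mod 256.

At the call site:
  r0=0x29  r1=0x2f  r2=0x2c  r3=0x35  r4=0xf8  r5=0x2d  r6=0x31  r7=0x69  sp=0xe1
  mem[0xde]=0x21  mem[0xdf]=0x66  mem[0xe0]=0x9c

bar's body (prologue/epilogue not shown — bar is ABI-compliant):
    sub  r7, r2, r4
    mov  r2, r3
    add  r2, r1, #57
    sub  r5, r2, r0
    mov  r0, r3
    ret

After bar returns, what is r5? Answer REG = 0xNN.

REG = 0x3f

prologue: push r0 -> mem[0xe0]=0x29, sp=0xe0
body[0] sub  r7, r2, r4 -> r7=0x34
body[1] mov  r2, r3 -> r2=0x35
body[2] add  r2, r1, #57 -> r2=0x68
body[3] sub  r5, r2, r0 -> r5=0x3f
body[4] mov  r0, r3 -> r0=0x35
epilogue: pop r0=0x29, sp=0xe1
r5 is caller-saved -> body value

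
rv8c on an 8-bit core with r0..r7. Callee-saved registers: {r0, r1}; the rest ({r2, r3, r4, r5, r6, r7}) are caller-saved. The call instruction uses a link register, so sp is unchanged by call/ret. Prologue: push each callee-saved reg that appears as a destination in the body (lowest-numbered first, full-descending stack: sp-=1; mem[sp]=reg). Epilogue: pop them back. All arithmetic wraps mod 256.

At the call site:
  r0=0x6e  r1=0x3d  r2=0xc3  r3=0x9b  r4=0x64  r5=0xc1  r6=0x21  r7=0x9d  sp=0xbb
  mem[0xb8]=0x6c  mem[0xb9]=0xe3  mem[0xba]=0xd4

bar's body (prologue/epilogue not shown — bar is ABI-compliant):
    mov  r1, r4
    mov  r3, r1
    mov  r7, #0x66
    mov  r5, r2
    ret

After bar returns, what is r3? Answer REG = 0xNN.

REG = 0x64

prologue: push r1 → mem[0xba]=0x3d, sp=0xba
body[0] mov  r1, r4 → r1=0x64
body[1] mov  r3, r1 → r3=0x64
body[2] mov  r7, #0x66 → r7=0x66
body[3] mov  r5, r2 → r5=0xc3
epilogue: pop r1=0x3d, sp=0xbb
r3 is caller-saved → body value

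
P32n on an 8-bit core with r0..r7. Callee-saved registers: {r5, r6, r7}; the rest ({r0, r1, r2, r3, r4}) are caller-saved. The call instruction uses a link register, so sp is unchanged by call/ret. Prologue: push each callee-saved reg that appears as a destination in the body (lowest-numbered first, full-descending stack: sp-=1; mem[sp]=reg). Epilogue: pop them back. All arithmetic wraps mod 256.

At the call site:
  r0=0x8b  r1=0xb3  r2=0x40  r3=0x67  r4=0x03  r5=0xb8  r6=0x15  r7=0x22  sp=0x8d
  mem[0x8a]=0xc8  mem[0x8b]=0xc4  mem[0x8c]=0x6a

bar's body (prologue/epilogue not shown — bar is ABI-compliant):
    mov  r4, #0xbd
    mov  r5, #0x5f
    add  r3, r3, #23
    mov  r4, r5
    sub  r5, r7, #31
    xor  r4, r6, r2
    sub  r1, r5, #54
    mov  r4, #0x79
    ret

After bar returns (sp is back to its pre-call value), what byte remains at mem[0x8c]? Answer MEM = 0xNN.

prologue: push r5 -> mem[0x8c]=0xb8, sp=0x8c
body[0] mov  r4, #0xbd -> r4=0xbd
body[1] mov  r5, #0x5f -> r5=0x5f
body[2] add  r3, r3, #23 -> r3=0x7e
body[3] mov  r4, r5 -> r4=0x5f
body[4] sub  r5, r7, #31 -> r5=0x03
body[5] xor  r4, r6, r2 -> r4=0x55
body[6] sub  r1, r5, #54 -> r1=0xcd
body[7] mov  r4, #0x79 -> r4=0x79
epilogue: pop r5=0xb8, sp=0x8d
prologue pushed ['r5'] at ['0x8c']

MEM = 0xb8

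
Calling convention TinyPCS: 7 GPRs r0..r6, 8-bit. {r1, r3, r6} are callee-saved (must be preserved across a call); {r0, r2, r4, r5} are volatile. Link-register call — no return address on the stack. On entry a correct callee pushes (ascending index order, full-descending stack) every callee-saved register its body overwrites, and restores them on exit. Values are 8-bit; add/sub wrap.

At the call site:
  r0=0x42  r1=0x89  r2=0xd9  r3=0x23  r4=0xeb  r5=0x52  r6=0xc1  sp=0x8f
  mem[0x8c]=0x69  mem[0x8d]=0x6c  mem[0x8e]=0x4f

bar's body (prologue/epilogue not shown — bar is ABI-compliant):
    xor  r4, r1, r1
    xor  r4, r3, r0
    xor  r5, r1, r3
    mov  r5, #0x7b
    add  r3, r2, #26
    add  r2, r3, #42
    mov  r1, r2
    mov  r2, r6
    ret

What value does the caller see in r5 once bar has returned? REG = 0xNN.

REG = 0x7b

prologue: push r1 -> mem[0x8e]=0x89, sp=0x8e
prologue: push r3 -> mem[0x8d]=0x23, sp=0x8d
body[0] xor  r4, r1, r1 -> r4=0x00
body[1] xor  r4, r3, r0 -> r4=0x61
body[2] xor  r5, r1, r3 -> r5=0xaa
body[3] mov  r5, #0x7b -> r5=0x7b
body[4] add  r3, r2, #26 -> r3=0xf3
body[5] add  r2, r3, #42 -> r2=0x1d
body[6] mov  r1, r2 -> r1=0x1d
body[7] mov  r2, r6 -> r2=0xc1
epilogue: pop r3=0x23, sp=0x8e
epilogue: pop r1=0x89, sp=0x8f
r5 is caller-saved -> body value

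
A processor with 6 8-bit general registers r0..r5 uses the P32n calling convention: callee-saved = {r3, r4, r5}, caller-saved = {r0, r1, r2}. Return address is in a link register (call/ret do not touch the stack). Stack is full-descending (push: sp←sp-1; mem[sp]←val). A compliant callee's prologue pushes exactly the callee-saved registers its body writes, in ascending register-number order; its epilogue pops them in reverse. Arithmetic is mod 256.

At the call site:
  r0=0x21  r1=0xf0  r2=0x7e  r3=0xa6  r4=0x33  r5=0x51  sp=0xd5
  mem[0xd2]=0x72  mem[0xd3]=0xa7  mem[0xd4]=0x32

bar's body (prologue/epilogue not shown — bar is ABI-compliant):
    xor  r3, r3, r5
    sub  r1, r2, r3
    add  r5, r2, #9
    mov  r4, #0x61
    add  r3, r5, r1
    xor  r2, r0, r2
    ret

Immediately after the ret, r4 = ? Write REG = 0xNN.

prologue: push r3 → mem[0xd4]=0xa6, sp=0xd4
prologue: push r4 → mem[0xd3]=0x33, sp=0xd3
prologue: push r5 → mem[0xd2]=0x51, sp=0xd2
body[0] xor  r3, r3, r5 → r3=0xf7
body[1] sub  r1, r2, r3 → r1=0x87
body[2] add  r5, r2, #9 → r5=0x87
body[3] mov  r4, #0x61 → r4=0x61
body[4] add  r3, r5, r1 → r3=0x0e
body[5] xor  r2, r0, r2 → r2=0x5f
epilogue: pop r5=0x51, sp=0xd3
epilogue: pop r4=0x33, sp=0xd4
epilogue: pop r3=0xa6, sp=0xd5
r4 is callee-saved → restored

REG = 0x33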